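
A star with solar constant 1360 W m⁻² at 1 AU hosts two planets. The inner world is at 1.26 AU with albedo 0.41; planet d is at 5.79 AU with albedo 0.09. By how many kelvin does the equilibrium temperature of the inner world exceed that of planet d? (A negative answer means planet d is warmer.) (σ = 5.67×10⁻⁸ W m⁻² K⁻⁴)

ΔT ≈ 104.3 K

T_eq = [S₀(1−A)/(4σd²)]^(1/4), so T ∝ (1−A)^(1/4) / √d.
T₁ = [1360×0.59/(4×5.67×10⁻⁸×1.26²)]^(1/4) = 217.27 K.
T₂ = [1360×0.91/(4×5.67×10⁻⁸×5.79²)]^(1/4) = 112.95 K.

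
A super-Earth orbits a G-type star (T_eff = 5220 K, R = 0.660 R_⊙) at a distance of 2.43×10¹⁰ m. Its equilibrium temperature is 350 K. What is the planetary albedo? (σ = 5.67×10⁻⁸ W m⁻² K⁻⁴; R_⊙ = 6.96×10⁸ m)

R_⋆ = 0.660 × 6.96×10⁸ = 4.59×10⁸ m.
L = 4πR_⋆²σT_⋆⁴ = 4π(4.59×10⁸)² × 5.67×10⁻⁸ × (5220)⁴ = 1.12×10²⁶ W.
S = L/(4πd²) = 1.50×10⁴ W m⁻².
From T_eq⁴ = S(1−A)/(4σ): 1−A = 4σT_eq⁴/S.
1−A = 4 × 5.67×10⁻⁸ × (350)⁴ / 1.50×10⁴ = 0.226.

A ≈ 0.77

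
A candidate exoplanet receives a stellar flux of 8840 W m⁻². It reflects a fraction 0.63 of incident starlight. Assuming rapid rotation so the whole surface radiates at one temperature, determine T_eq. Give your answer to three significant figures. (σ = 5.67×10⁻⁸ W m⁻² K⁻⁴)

Energy balance: absorbed = emitted ⇒ πR²·S(1−A) = 4πR²·σT_eq⁴, so T_eq⁴ = S(1−A)/(4σ).
T_eq = [8840 × 0.37 / (4 × 5.67×10⁻⁸)]^(1/4) = (1.44×10¹⁰)^(1/4) = 347 K.

T_eq ≈ 347 K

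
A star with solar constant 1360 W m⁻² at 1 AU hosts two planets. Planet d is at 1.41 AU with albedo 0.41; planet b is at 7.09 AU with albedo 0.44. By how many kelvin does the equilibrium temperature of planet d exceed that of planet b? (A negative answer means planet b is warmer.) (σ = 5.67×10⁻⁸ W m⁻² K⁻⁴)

T_eq = [S₀(1−A)/(4σd²)]^(1/4), so T ∝ (1−A)^(1/4) / √d.
T₁ = [1360×0.59/(4×5.67×10⁻⁸×1.41²)]^(1/4) = 205.39 K.
T₂ = [1360×0.56/(4×5.67×10⁻⁸×7.09²)]^(1/4) = 90.41 K.

ΔT ≈ 115.0 K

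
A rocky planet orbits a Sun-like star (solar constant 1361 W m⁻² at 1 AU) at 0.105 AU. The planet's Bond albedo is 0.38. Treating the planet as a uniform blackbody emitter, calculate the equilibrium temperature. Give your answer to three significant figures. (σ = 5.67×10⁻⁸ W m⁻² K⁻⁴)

T_eq ≈ 762 K

Flux at 0.105 AU: S = 1361/0.105² = 1.23×10⁵ W m⁻².
Energy balance: absorbed = emitted ⇒ πR²·S(1−A) = 4πR²·σT_eq⁴, so T_eq⁴ = S(1−A)/(4σ).
T_eq = [1.23×10⁵ × 0.62 / (4 × 5.67×10⁻⁸)]^(1/4) = (3.37×10¹¹)^(1/4) = 762 K.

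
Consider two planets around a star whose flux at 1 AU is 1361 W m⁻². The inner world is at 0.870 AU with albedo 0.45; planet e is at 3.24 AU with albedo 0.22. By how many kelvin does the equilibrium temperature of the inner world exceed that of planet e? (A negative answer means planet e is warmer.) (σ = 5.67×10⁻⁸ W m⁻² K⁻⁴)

T_eq = [S₀(1−A)/(4σd²)]^(1/4), so T ∝ (1−A)^(1/4) / √d.
T₁ = [1361×0.55/(4×5.67×10⁻⁸×0.870²)]^(1/4) = 256.97 K.
T₂ = [1361×0.78/(4×5.67×10⁻⁸×3.24²)]^(1/4) = 145.31 K.

ΔT ≈ 111.7 K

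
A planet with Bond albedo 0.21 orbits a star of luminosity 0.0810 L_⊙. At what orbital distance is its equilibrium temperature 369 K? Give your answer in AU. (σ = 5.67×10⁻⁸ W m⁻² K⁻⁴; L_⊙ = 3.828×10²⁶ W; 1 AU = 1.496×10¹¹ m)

d ≈ 0.144 AU

L = 0.0810 × 3.828×10²⁶ = 3.10×10²⁵ W.
From T_eq⁴ = L(1−A)/(16πσd²): d = √[L(1−A)/(16πσT_eq⁴)].
d = √[3.10×10²⁵ × 0.79 / (16π × 5.67×10⁻⁸ × (369)⁴)] = 2.15×10¹⁰ m = 0.144 AU.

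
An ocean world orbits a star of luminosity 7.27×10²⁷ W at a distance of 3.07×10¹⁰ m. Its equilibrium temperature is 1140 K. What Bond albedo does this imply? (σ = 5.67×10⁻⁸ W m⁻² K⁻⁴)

A ≈ 0.38

Flux: S = L/(4πd²) = 7.27×10²⁷/(4π×(3.07×10¹⁰)²) = 6.14×10⁵ W m⁻².
From T_eq⁴ = S(1−A)/(4σ): 1−A = 4σT_eq⁴/S.
1−A = 4 × 5.67×10⁻⁸ × (1140)⁴ / 6.14×10⁵ = 0.624.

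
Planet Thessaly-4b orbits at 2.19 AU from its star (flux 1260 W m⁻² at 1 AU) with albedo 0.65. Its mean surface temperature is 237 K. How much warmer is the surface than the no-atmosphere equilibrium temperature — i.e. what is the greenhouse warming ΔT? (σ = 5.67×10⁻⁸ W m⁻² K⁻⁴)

ΔT ≈ 95.1 K

S = 1260/2.19² = 262.7 W m⁻².
T_eq = [S(1−A)/(4σ)]^(1/4) = [262.7×0.35/(4×5.67×10⁻⁸)]^(1/4) = 141.9 K.
ΔT = T_surf − T_eq = 237 − 141.9.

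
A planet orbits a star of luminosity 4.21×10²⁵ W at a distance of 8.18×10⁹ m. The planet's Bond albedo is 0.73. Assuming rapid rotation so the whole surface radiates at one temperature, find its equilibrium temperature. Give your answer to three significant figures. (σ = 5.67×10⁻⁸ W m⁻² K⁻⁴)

Flux: S = L/(4πd²) = 4.21×10²⁵/(4π×(8.18×10⁹)²) = 5.01×10⁴ W m⁻².
Energy balance: absorbed = emitted ⇒ πR²·S(1−A) = 4πR²·σT_eq⁴, so T_eq⁴ = S(1−A)/(4σ).
T_eq = [5.01×10⁴ × 0.27 / (4 × 5.67×10⁻⁸)]^(1/4) = (5.96×10¹⁰)^(1/4) = 494 K.

T_eq ≈ 494 K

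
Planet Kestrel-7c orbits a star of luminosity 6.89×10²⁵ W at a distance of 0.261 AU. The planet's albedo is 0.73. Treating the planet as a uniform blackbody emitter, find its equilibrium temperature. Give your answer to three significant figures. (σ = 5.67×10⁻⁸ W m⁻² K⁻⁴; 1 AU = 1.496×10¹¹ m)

d = 0.261 AU = 3.90×10¹⁰ m.
Flux: S = L/(4πd²) = 6.89×10²⁵/(4π×(3.90×10¹⁰)²) = 3600 W m⁻².
Energy balance: absorbed = emitted ⇒ πR²·S(1−A) = 4πR²·σT_eq⁴, so T_eq⁴ = S(1−A)/(4σ).
T_eq = [3600 × 0.27 / (4 × 5.67×10⁻⁸)]^(1/4) = (4.28×10⁹)^(1/4) = 256 K.

T_eq ≈ 256 K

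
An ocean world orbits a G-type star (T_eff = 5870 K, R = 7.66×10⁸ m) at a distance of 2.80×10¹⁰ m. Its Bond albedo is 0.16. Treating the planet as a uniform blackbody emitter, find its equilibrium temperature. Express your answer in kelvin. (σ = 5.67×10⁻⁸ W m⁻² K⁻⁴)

L = 4πR_⋆²σT_⋆⁴ = 4π(7.66×10⁸)² × 5.67×10⁻⁸ × (5870)⁴ = 4.96×10²⁶ W.
S = L/(4πd²) = 5.04×10⁴ W m⁻².
Energy balance: absorbed = emitted ⇒ πR²·S(1−A) = 4πR²·σT_eq⁴, so T_eq⁴ = S(1−A)/(4σ).
T_eq = [5.04×10⁴ × 0.84 / (4 × 5.67×10⁻⁸)]^(1/4) = (1.87×10¹¹)^(1/4) = 657 K.

T_eq ≈ 657 K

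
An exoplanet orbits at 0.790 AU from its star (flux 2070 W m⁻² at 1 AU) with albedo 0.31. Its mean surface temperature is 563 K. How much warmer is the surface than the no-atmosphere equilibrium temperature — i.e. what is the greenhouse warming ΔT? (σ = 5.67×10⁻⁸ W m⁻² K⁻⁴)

S = 2070/0.790² = 3317 W m⁻².
T_eq = [S(1−A)/(4σ)]^(1/4) = [3317×0.69/(4×5.67×10⁻⁸)]^(1/4) = 316.9 K.
ΔT = T_surf − T_eq = 563 − 316.9.

ΔT ≈ 246.1 K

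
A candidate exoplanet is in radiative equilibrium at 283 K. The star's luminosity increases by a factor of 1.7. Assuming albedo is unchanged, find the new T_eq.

T_eq ≈ 323 K

T_eq ∝ L^(1/4) · d^(−1/2).
T′ = 283 × 1.7^(1/4) = 323 K.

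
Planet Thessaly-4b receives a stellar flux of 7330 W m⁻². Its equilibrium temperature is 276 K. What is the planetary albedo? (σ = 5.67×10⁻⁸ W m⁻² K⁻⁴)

A ≈ 0.82

From T_eq⁴ = S(1−A)/(4σ): 1−A = 4σT_eq⁴/S.
1−A = 4 × 5.67×10⁻⁸ × (276)⁴ / 7330 = 0.180.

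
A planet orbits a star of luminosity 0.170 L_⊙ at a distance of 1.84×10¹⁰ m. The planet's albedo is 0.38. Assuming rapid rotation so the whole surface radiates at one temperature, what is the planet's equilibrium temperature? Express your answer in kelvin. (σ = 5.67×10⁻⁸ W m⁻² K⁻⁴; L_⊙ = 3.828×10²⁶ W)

L = 0.170 × 3.828×10²⁶ = 6.51×10²⁵ W.
Flux: S = L/(4πd²) = 6.51×10²⁵/(4π×(1.84×10¹⁰)²) = 1.53×10⁴ W m⁻².
Energy balance: absorbed = emitted ⇒ πR²·S(1−A) = 4πR²·σT_eq⁴, so T_eq⁴ = S(1−A)/(4σ).
T_eq = [1.53×10⁴ × 0.62 / (4 × 5.67×10⁻⁸)]^(1/4) = (4.18×10¹⁰)^(1/4) = 452 K.

T_eq ≈ 452 K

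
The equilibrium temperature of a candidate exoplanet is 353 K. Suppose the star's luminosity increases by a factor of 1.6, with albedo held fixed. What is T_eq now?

T_eq ≈ 397 K

T_eq ∝ L^(1/4) · d^(−1/2).
T′ = 353 × 1.6^(1/4) = 397 K.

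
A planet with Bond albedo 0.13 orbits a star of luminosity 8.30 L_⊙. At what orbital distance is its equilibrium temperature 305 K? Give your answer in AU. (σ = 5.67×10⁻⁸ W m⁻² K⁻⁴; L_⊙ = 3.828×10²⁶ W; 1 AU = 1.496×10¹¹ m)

d ≈ 2.24 AU

L = 8.30 × 3.828×10²⁶ = 3.18×10²⁷ W.
From T_eq⁴ = L(1−A)/(16πσd²): d = √[L(1−A)/(16πσT_eq⁴)].
d = √[3.18×10²⁷ × 0.87 / (16π × 5.67×10⁻⁸ × (305)⁴)] = 3.35×10¹¹ m = 2.24 AU.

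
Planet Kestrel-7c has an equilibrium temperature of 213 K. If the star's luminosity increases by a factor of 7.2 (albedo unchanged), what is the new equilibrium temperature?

T_eq ∝ L^(1/4) · d^(−1/2).
T′ = 213 × 7.2^(1/4) = 349 K.

T_eq ≈ 349 K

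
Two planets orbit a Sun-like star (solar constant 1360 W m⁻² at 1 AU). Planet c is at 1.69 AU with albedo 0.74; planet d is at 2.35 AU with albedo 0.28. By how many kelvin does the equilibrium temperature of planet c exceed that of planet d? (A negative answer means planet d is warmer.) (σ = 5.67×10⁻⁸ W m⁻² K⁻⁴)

T_eq = [S₀(1−A)/(4σd²)]^(1/4), so T ∝ (1−A)^(1/4) / √d.
T₁ = [1360×0.26/(4×5.67×10⁻⁸×1.69²)]^(1/4) = 152.85 K.
T₂ = [1360×0.72/(4×5.67×10⁻⁸×2.35²)]^(1/4) = 167.21 K.

ΔT ≈ -14.4 K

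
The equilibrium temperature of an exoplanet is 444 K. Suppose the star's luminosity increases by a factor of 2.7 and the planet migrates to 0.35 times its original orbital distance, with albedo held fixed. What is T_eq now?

T_eq ∝ L^(1/4) · d^(−1/2).
T′ = 444 × 2.7^(1/4) / 0.35^(1/2) = 962 K.

T_eq ≈ 962 K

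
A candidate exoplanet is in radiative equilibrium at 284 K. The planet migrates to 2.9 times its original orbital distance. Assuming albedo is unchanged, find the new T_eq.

T_eq ≈ 167 K

T_eq ∝ L^(1/4) · d^(−1/2).
T′ = 284 / 2.9^(1/2) = 167 K.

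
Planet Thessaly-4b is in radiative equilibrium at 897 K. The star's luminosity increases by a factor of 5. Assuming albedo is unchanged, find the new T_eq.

T_eq ≈ 1340 K

T_eq ∝ L^(1/4) · d^(−1/2).
T′ = 897 × 5^(1/4) = 1340 K.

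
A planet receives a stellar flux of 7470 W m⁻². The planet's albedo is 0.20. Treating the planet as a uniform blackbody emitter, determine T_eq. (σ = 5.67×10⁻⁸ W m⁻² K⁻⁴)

T_eq ≈ 403 K

Energy balance: absorbed = emitted ⇒ πR²·S(1−A) = 4πR²·σT_eq⁴, so T_eq⁴ = S(1−A)/(4σ).
T_eq = [7470 × 0.80 / (4 × 5.67×10⁻⁸)]^(1/4) = (2.63×10¹⁰)^(1/4) = 403 K.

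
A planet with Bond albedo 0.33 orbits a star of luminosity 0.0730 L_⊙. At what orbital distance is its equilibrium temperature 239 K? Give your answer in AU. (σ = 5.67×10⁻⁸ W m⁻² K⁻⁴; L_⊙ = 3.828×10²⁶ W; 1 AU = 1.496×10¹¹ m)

L = 0.0730 × 3.828×10²⁶ = 2.79×10²⁵ W.
From T_eq⁴ = L(1−A)/(16πσd²): d = √[L(1−A)/(16πσT_eq⁴)].
d = √[2.79×10²⁵ × 0.67 / (16π × 5.67×10⁻⁸ × (239)⁴)] = 4.49×10¹⁰ m = 0.300 AU.

d ≈ 0.300 AU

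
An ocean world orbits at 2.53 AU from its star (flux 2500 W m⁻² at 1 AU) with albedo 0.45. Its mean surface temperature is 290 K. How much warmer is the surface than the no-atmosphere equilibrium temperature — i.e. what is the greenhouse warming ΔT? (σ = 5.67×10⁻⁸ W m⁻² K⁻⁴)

S = 2500/2.53² = 390.6 W m⁻².
T_eq = [S(1−A)/(4σ)]^(1/4) = [390.6×0.55/(4×5.67×10⁻⁸)]^(1/4) = 175.4 K.
ΔT = T_surf − T_eq = 290 − 175.4.

ΔT ≈ 114.6 K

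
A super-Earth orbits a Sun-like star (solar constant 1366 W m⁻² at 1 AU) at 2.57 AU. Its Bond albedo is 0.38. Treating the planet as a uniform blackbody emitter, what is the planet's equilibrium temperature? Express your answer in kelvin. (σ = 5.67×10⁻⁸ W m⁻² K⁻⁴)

T_eq ≈ 154 K

Flux at 2.57 AU: S = 1366/2.57² = 207 W m⁻².
Energy balance: absorbed = emitted ⇒ πR²·S(1−A) = 4πR²·σT_eq⁴, so T_eq⁴ = S(1−A)/(4σ).
T_eq = [207 × 0.62 / (4 × 5.67×10⁻⁸)]^(1/4) = (5.65×10⁸)^(1/4) = 154 K.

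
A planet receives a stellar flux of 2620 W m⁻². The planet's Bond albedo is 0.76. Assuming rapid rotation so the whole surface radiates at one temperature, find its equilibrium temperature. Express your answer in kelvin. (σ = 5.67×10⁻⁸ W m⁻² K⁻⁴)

T_eq ≈ 229 K

Energy balance: absorbed = emitted ⇒ πR²·S(1−A) = 4πR²·σT_eq⁴, so T_eq⁴ = S(1−A)/(4σ).
T_eq = [2620 × 0.24 / (4 × 5.67×10⁻⁸)]^(1/4) = (2.77×10⁹)^(1/4) = 229 K.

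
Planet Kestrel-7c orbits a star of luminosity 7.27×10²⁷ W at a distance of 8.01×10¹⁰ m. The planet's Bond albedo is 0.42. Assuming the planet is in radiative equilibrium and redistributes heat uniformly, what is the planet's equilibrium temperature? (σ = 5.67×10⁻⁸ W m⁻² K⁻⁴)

T_eq ≈ 693 K

Flux: S = L/(4πd²) = 7.27×10²⁷/(4π×(8.01×10¹⁰)²) = 9.02×10⁴ W m⁻².
Energy balance: absorbed = emitted ⇒ πR²·S(1−A) = 4πR²·σT_eq⁴, so T_eq⁴ = S(1−A)/(4σ).
T_eq = [9.02×10⁴ × 0.58 / (4 × 5.67×10⁻⁸)]^(1/4) = (2.31×10¹¹)^(1/4) = 693 K.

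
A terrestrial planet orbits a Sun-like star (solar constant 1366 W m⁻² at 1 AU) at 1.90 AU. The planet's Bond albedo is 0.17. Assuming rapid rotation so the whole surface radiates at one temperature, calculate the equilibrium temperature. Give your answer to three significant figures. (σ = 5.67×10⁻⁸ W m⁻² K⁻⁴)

Flux at 1.90 AU: S = 1366/1.90² = 378 W m⁻².
Energy balance: absorbed = emitted ⇒ πR²·S(1−A) = 4πR²·σT_eq⁴, so T_eq⁴ = S(1−A)/(4σ).
T_eq = [378 × 0.83 / (4 × 5.67×10⁻⁸)]^(1/4) = (1.38×10⁹)^(1/4) = 193 K.

T_eq ≈ 193 K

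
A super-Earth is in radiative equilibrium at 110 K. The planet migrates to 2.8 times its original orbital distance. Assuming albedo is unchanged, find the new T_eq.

T_eq ∝ L^(1/4) · d^(−1/2).
T′ = 110 / 2.8^(1/2) = 65.7 K.

T_eq ≈ 65.7 K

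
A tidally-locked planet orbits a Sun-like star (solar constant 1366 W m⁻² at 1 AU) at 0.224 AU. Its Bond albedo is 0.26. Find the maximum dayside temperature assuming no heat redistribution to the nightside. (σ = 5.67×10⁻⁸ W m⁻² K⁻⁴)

T_ss ≈ 772 K

Flux at 0.224 AU: S = 1366/0.224² = 2.72×10⁴ W m⁻².
With no redistribution each surface element balances locally: S(1−A) = σT⁴.
T = [2.72×10⁴ × 0.74 / 5.67×10⁻⁸]^(1/4) = (3.55×10¹¹)^(1/4) = 772 K.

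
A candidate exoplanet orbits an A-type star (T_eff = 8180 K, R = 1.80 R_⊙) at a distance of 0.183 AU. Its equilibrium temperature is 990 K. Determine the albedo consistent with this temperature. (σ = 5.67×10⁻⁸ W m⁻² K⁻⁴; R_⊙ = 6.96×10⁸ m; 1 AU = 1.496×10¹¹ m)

A ≈ 0.59

R_⋆ = 1.80 × 6.96×10⁸ = 1.25×10⁹ m.
d = 0.183 AU = 2.74×10¹⁰ m.
L = 4πR_⋆²σT_⋆⁴ = 4π(1.25×10⁹)² × 5.67×10⁻⁸ × (8180)⁴ = 5.01×10²⁷ W.
S = L/(4πd²) = 5.32×10⁵ W m⁻².
From T_eq⁴ = S(1−A)/(4σ): 1−A = 4σT_eq⁴/S.
1−A = 4 × 5.67×10⁻⁸ × (990)⁴ / 5.32×10⁵ = 0.410.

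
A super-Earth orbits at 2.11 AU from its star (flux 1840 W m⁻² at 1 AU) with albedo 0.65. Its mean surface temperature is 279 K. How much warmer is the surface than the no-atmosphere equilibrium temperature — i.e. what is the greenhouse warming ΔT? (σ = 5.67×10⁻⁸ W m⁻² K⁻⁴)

S = 1840/2.11² = 413.3 W m⁻².
T_eq = [S(1−A)/(4σ)]^(1/4) = [413.3×0.35/(4×5.67×10⁻⁸)]^(1/4) = 158.9 K.
ΔT = T_surf − T_eq = 279 − 158.9.

ΔT ≈ 120.1 K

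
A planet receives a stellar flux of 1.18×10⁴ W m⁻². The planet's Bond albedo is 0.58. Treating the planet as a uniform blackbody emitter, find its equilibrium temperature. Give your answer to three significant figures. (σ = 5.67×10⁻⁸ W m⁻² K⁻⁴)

T_eq ≈ 384 K

Energy balance: absorbed = emitted ⇒ πR²·S(1−A) = 4πR²·σT_eq⁴, so T_eq⁴ = S(1−A)/(4σ).
T_eq = [1.18×10⁴ × 0.42 / (4 × 5.67×10⁻⁸)]^(1/4) = (2.19×10¹⁰)^(1/4) = 384 K.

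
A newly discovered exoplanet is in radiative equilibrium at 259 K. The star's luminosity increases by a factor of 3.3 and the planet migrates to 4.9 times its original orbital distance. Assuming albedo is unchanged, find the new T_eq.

T_eq ≈ 158 K

T_eq ∝ L^(1/4) · d^(−1/2).
T′ = 259 × 3.3^(1/4) / 4.9^(1/2) = 158 K.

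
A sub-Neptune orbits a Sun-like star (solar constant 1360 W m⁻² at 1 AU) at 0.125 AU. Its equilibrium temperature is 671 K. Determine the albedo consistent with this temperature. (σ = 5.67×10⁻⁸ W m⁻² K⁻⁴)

A ≈ 0.47

Flux at 0.125 AU: S = 1360/0.125² = 8.70×10⁴ W m⁻².
From T_eq⁴ = S(1−A)/(4σ): 1−A = 4σT_eq⁴/S.
1−A = 4 × 5.67×10⁻⁸ × (671)⁴ / 8.70×10⁴ = 0.528.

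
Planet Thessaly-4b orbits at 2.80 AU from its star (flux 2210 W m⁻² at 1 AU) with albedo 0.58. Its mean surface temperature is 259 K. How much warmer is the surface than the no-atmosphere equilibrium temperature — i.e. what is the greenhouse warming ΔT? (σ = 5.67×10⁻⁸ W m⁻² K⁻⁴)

S = 2210/2.80² = 281.9 W m⁻².
T_eq = [S(1−A)/(4σ)]^(1/4) = [281.9×0.42/(4×5.67×10⁻⁸)]^(1/4) = 151.2 K.
ΔT = T_surf − T_eq = 259 − 151.2.

ΔT ≈ 107.8 K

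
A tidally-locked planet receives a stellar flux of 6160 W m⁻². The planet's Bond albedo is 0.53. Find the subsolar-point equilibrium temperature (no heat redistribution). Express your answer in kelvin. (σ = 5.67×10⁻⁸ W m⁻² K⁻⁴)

T_ss ≈ 475 K

At the subsolar point the surface absorbs S(1−A) and emits σT⁴ per unit area — no factor of 4, since only the local patch is in balance.
T = [6160 × 0.47 / 5.67×10⁻⁸]^(1/4) = (5.11×10¹⁰)^(1/4) = 475 K.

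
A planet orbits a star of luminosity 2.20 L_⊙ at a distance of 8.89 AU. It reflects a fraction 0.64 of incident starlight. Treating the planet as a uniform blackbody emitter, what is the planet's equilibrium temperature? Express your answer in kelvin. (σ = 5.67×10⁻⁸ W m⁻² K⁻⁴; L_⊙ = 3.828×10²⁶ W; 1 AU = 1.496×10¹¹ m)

T_eq ≈ 88.1 K

d = 8.89 AU = 1.33×10¹² m.
L = 2.20 × 3.828×10²⁶ = 8.42×10²⁶ W.
Flux: S = L/(4πd²) = 8.42×10²⁶/(4π×(1.33×10¹²)²) = 37.9 W m⁻².
Energy balance: absorbed = emitted ⇒ πR²·S(1−A) = 4πR²·σT_eq⁴, so T_eq⁴ = S(1−A)/(4σ).
T_eq = [37.9 × 0.36 / (4 × 5.67×10⁻⁸)]^(1/4) = (6.01×10⁷)^(1/4) = 88.1 K.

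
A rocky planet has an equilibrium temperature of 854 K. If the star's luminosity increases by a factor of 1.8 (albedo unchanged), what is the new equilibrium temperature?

T_eq ≈ 989 K

T_eq ∝ L^(1/4) · d^(−1/2).
T′ = 854 × 1.8^(1/4) = 989 K.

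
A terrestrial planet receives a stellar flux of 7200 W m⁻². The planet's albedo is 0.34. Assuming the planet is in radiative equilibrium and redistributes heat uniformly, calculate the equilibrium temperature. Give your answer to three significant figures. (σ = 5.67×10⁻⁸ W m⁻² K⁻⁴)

T_eq ≈ 380 K

Energy balance: absorbed = emitted ⇒ πR²·S(1−A) = 4πR²·σT_eq⁴, so T_eq⁴ = S(1−A)/(4σ).
T_eq = [7200 × 0.66 / (4 × 5.67×10⁻⁸)]^(1/4) = (2.10×10¹⁰)^(1/4) = 380 K.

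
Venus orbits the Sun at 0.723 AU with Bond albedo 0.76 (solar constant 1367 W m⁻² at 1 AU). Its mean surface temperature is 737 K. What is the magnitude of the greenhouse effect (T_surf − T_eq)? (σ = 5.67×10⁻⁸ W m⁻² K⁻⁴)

S = 1367/0.723² = 2615 W m⁻².
T_eq = [S(1−A)/(4σ)]^(1/4) = [2615×0.24/(4×5.67×10⁻⁸)]^(1/4) = 229.4 K.
ΔT = T_surf − T_eq = 737 − 229.4.

ΔT ≈ 507.6 K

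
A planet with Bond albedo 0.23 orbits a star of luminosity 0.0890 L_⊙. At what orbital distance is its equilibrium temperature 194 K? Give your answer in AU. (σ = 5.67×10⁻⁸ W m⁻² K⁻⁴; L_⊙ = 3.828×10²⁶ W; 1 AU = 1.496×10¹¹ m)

d ≈ 0.539 AU

L = 0.0890 × 3.828×10²⁶ = 3.41×10²⁵ W.
From T_eq⁴ = L(1−A)/(16πσd²): d = √[L(1−A)/(16πσT_eq⁴)].
d = √[3.41×10²⁵ × 0.77 / (16π × 5.67×10⁻⁸ × (194)⁴)] = 8.06×10¹⁰ m = 0.539 AU.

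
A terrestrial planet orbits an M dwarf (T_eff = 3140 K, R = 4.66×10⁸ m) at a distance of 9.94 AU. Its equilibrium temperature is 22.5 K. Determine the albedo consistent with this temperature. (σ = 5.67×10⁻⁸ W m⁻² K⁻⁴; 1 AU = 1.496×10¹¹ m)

d = 9.94 AU = 1.49×10¹² m.
L = 4πR_⋆²σT_⋆⁴ = 4π(4.66×10⁸)² × 5.67×10⁻⁸ × (3140)⁴ = 1.50×10²⁵ W.
S = L/(4πd²) = 0.541 W m⁻².
From T_eq⁴ = S(1−A)/(4σ): 1−A = 4σT_eq⁴/S.
1−A = 4 × 5.67×10⁻⁸ × (22.5)⁴ / 0.541 = 0.107.

A ≈ 0.89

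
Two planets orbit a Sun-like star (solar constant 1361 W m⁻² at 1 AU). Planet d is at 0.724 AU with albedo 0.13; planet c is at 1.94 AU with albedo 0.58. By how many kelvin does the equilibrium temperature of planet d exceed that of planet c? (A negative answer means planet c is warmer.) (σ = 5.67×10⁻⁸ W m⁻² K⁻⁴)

ΔT ≈ 155.0 K

T_eq = [S₀(1−A)/(4σd²)]^(1/4), so T ∝ (1−A)^(1/4) / √d.
T₁ = [1361×0.87/(4×5.67×10⁻⁸×0.724²)]^(1/4) = 315.91 K.
T₂ = [1361×0.42/(4×5.67×10⁻⁸×1.94²)]^(1/4) = 160.87 K.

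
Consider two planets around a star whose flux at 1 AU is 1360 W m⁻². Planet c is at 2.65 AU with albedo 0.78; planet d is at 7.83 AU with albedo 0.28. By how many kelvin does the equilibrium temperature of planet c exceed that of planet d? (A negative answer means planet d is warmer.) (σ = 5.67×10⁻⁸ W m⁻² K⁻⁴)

T_eq = [S₀(1−A)/(4σd²)]^(1/4), so T ∝ (1−A)^(1/4) / √d.
T₁ = [1360×0.22/(4×5.67×10⁻⁸×2.65²)]^(1/4) = 117.07 K.
T₂ = [1360×0.72/(4×5.67×10⁻⁸×7.83²)]^(1/4) = 91.61 K.

ΔT ≈ 25.5 K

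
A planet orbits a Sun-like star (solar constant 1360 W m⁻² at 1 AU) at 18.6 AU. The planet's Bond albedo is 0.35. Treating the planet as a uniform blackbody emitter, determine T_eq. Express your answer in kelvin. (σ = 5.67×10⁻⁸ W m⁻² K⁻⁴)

Flux at 18.6 AU: S = 1360/18.6² = 3.93 W m⁻².
Energy balance: absorbed = emitted ⇒ πR²·S(1−A) = 4πR²·σT_eq⁴, so T_eq⁴ = S(1−A)/(4σ).
T_eq = [3.93 × 0.65 / (4 × 5.67×10⁻⁸)]^(1/4) = (1.13×10⁷)^(1/4) = 57.9 K.

T_eq ≈ 57.9 K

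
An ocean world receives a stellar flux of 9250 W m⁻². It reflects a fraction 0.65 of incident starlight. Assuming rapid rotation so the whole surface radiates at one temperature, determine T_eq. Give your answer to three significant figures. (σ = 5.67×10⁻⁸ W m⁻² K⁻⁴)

T_eq ≈ 346 K

Energy balance: absorbed = emitted ⇒ πR²·S(1−A) = 4πR²·σT_eq⁴, so T_eq⁴ = S(1−A)/(4σ).
T_eq = [9250 × 0.35 / (4 × 5.67×10⁻⁸)]^(1/4) = (1.43×10¹⁰)^(1/4) = 346 K.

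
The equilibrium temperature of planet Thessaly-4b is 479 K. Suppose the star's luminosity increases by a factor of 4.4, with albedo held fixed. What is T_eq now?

T_eq ≈ 694 K

T_eq ∝ L^(1/4) · d^(−1/2).
T′ = 479 × 4.4^(1/4) = 694 K.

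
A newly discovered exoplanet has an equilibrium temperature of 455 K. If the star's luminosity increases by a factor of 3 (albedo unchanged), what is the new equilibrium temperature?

T_eq ∝ L^(1/4) · d^(−1/2).
T′ = 455 × 3^(1/4) = 599 K.

T_eq ≈ 599 K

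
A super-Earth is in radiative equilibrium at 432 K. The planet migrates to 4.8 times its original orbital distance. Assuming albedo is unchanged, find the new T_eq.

T_eq ∝ L^(1/4) · d^(−1/2).
T′ = 432 / 4.8^(1/2) = 197 K.

T_eq ≈ 197 K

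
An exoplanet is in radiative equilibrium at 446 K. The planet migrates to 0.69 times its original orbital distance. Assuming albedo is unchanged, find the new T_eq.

T_eq ≈ 537 K

T_eq ∝ L^(1/4) · d^(−1/2).
T′ = 446 / 0.69^(1/2) = 537 K.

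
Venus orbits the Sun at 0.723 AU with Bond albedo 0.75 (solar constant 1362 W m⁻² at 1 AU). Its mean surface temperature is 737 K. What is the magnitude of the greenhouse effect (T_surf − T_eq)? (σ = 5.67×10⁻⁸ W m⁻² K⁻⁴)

ΔT ≈ 505.5 K

S = 1362/0.723² = 2606 W m⁻².
T_eq = [S(1−A)/(4σ)]^(1/4) = [2606×0.25/(4×5.67×10⁻⁸)]^(1/4) = 231.5 K.
ΔT = T_surf − T_eq = 737 − 231.5.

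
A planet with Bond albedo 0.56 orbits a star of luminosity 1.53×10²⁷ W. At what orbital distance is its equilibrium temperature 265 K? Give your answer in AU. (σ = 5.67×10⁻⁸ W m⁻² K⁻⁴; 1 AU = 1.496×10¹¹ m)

From T_eq⁴ = L(1−A)/(16πσd²): d = √[L(1−A)/(16πσT_eq⁴)].
d = √[1.53×10²⁷ × 0.44 / (16π × 5.67×10⁻⁸ × (265)⁴)] = 2.19×10¹¹ m = 1.46 AU.

d ≈ 1.46 AU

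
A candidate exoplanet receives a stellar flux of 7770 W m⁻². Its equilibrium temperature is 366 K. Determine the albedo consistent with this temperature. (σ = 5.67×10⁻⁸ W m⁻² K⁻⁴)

From T_eq⁴ = S(1−A)/(4σ): 1−A = 4σT_eq⁴/S.
1−A = 4 × 5.67×10⁻⁸ × (366)⁴ / 7770 = 0.524.

A ≈ 0.48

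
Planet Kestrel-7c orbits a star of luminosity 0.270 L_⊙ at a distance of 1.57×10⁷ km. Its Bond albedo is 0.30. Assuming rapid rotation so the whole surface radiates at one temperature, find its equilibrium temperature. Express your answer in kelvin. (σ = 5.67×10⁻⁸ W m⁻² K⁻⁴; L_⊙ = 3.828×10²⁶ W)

d = 1.57×10⁷ km = 1.57×10¹⁰ m.
L = 0.270 × 3.828×10²⁶ = 1.03×10²⁶ W.
Flux: S = L/(4πd²) = 1.03×10²⁶/(4π×(1.57×10¹⁰)²) = 3.34×10⁴ W m⁻².
Energy balance: absorbed = emitted ⇒ πR²·S(1−A) = 4πR²·σT_eq⁴, so T_eq⁴ = S(1−A)/(4σ).
T_eq = [3.34×10⁴ × 0.70 / (4 × 5.67×10⁻⁸)]^(1/4) = (1.03×10¹¹)^(1/4) = 566 K.

T_eq ≈ 566 K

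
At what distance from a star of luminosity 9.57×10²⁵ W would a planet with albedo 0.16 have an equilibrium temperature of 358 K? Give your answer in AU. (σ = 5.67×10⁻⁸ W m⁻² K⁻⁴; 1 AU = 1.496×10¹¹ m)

From T_eq⁴ = L(1−A)/(16πσd²): d = √[L(1−A)/(16πσT_eq⁴)].
d = √[9.57×10²⁵ × 0.84 / (16π × 5.67×10⁻⁸ × (358)⁴)] = 4.14×10¹⁰ m = 0.277 AU.

d ≈ 0.277 AU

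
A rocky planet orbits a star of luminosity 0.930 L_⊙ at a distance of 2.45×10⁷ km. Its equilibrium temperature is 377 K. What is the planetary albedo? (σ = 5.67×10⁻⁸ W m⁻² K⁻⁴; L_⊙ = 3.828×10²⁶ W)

A ≈ 0.90

d = 2.45×10⁷ km = 2.45×10¹⁰ m.
L = 0.930 × 3.828×10²⁶ = 3.56×10²⁶ W.
Flux: S = L/(4πd²) = 3.56×10²⁶/(4π×(2.45×10¹⁰)²) = 4.72×10⁴ W m⁻².
From T_eq⁴ = S(1−A)/(4σ): 1−A = 4σT_eq⁴/S.
1−A = 4 × 5.67×10⁻⁸ × (377)⁴ / 4.72×10⁴ = 0.097.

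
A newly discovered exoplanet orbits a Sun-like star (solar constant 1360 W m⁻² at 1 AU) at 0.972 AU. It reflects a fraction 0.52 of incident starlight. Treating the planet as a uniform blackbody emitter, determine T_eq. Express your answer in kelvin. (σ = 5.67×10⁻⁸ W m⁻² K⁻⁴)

T_eq ≈ 235 K

Flux at 0.972 AU: S = 1360/0.972² = 1440 W m⁻².
Energy balance: absorbed = emitted ⇒ πR²·S(1−A) = 4πR²·σT_eq⁴, so T_eq⁴ = S(1−A)/(4σ).
T_eq = [1440 × 0.48 / (4 × 5.67×10⁻⁸)]^(1/4) = (3.05×10⁹)^(1/4) = 235 K.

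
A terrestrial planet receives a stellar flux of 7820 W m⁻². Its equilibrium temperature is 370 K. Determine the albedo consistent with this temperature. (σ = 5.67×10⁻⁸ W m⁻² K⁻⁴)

From T_eq⁴ = S(1−A)/(4σ): 1−A = 4σT_eq⁴/S.
1−A = 4 × 5.67×10⁻⁸ × (370)⁴ / 7820 = 0.544.

A ≈ 0.46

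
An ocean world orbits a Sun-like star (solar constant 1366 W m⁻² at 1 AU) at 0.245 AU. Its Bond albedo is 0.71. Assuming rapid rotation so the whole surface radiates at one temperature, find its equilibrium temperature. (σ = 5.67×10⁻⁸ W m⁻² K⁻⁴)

Flux at 0.245 AU: S = 1366/0.245² = 2.28×10⁴ W m⁻².
Energy balance: absorbed = emitted ⇒ πR²·S(1−A) = 4πR²·σT_eq⁴, so T_eq⁴ = S(1−A)/(4σ).
T_eq = [2.28×10⁴ × 0.29 / (4 × 5.67×10⁻⁸)]^(1/4) = (2.91×10¹⁰)^(1/4) = 413 K.

T_eq ≈ 413 K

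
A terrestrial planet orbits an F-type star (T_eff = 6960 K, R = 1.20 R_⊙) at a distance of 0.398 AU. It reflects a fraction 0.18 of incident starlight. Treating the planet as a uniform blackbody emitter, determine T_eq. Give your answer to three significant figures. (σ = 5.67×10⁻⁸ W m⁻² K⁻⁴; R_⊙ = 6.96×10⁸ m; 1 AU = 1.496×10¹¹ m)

T_eq ≈ 555 K

R_⋆ = 1.20 × 6.96×10⁸ = 8.35×10⁸ m.
d = 0.398 AU = 5.95×10¹⁰ m.
L = 4πR_⋆²σT_⋆⁴ = 4π(8.35×10⁸)² × 5.67×10⁻⁸ × (6960)⁴ = 1.17×10²⁷ W.
S = L/(4πd²) = 2.62×10⁴ W m⁻².
Energy balance: absorbed = emitted ⇒ πR²·S(1−A) = 4πR²·σT_eq⁴, so T_eq⁴ = S(1−A)/(4σ).
T_eq = [2.62×10⁴ × 0.82 / (4 × 5.67×10⁻⁸)]^(1/4) = (9.47×10¹⁰)^(1/4) = 555 K.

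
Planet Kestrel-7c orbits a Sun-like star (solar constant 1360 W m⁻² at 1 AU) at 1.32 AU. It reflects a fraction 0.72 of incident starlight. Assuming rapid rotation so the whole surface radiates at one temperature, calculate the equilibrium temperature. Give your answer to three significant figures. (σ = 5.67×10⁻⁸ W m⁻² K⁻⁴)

T_eq ≈ 176 K

Flux at 1.32 AU: S = 1360/1.32² = 781 W m⁻².
Energy balance: absorbed = emitted ⇒ πR²·S(1−A) = 4πR²·σT_eq⁴, so T_eq⁴ = S(1−A)/(4σ).
T_eq = [781 × 0.28 / (4 × 5.67×10⁻⁸)]^(1/4) = (9.64×10⁸)^(1/4) = 176 K.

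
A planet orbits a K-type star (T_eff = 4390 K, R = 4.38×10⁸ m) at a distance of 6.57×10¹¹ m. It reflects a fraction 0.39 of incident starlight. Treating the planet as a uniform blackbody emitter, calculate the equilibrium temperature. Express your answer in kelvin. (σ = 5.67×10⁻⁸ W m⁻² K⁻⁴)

L = 4πR_⋆²σT_⋆⁴ = 4π(4.38×10⁸)² × 5.67×10⁻⁸ × (4390)⁴ = 5.08×10²⁵ W.
S = L/(4πd²) = 9.36 W m⁻².
Energy balance: absorbed = emitted ⇒ πR²·S(1−A) = 4πR²·σT_eq⁴, so T_eq⁴ = S(1−A)/(4σ).
T_eq = [9.36 × 0.61 / (4 × 5.67×10⁻⁸)]^(1/4) = (2.52×10⁷)^(1/4) = 70.8 K.

T_eq ≈ 70.8 K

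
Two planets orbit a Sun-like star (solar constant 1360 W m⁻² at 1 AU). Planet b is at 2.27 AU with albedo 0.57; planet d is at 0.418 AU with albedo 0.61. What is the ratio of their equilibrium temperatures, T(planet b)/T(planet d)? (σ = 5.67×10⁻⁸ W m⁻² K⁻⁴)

T₁/T₂ ≈ 0.440

T_eq = [S₀(1−A)/(4σd²)]^(1/4), so T ∝ (1−A)^(1/4) / √d.
T₁ = [1360×0.43/(4×5.67×10⁻⁸×2.27²)]^(1/4) = 149.56 K.
T₂ = [1360×0.39/(4×5.67×10⁻⁸×0.418²)]^(1/4) = 340.14 K.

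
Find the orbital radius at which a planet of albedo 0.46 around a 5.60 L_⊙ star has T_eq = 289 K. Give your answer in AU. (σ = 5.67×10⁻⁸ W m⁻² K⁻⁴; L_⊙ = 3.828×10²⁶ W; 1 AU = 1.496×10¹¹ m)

d ≈ 1.61 AU

L = 5.60 × 3.828×10²⁶ = 2.14×10²⁷ W.
From T_eq⁴ = L(1−A)/(16πσd²): d = √[L(1−A)/(16πσT_eq⁴)].
d = √[2.14×10²⁷ × 0.54 / (16π × 5.67×10⁻⁸ × (289)⁴)] = 2.41×10¹¹ m = 1.61 AU.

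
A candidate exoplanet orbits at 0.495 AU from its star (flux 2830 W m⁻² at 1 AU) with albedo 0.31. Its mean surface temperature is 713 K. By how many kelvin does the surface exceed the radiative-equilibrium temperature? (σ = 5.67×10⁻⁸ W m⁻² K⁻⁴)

ΔT ≈ 280.0 K

S = 2830/0.495² = 1.155×10⁴ W m⁻².
T_eq = [S(1−A)/(4σ)]^(1/4) = [1.155×10⁴×0.69/(4×5.67×10⁻⁸)]^(1/4) = 433.0 K.
ΔT = T_surf − T_eq = 713 − 433.0.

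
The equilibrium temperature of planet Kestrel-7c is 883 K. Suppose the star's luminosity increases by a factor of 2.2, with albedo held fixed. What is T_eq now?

T_eq ∝ L^(1/4) · d^(−1/2).
T′ = 883 × 2.2^(1/4) = 1080 K.

T_eq ≈ 1080 K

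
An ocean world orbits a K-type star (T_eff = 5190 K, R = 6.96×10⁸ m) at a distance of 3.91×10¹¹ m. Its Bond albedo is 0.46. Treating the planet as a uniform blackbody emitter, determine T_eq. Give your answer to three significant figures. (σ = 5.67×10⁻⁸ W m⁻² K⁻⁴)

L = 4πR_⋆²σT_⋆⁴ = 4π(6.96×10⁸)² × 5.67×10⁻⁸ × (5190)⁴ = 2.50×10²⁶ W.
S = L/(4πd²) = 130 W m⁻².
Energy balance: absorbed = emitted ⇒ πR²·S(1−A) = 4πR²·σT_eq⁴, so T_eq⁴ = S(1−A)/(4σ).
T_eq = [130 × 0.54 / (4 × 5.67×10⁻⁸)]^(1/4) = (3.10×10⁸)^(1/4) = 133 K.

T_eq ≈ 133 K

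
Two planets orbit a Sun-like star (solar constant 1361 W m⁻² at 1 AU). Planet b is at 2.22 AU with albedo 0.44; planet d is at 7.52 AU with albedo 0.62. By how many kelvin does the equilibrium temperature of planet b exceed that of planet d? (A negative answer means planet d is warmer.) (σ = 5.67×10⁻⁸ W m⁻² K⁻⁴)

ΔT ≈ 81.9 K

T_eq = [S₀(1−A)/(4σd²)]^(1/4), so T ∝ (1−A)^(1/4) / √d.
T₁ = [1361×0.56/(4×5.67×10⁻⁸×2.22²)]^(1/4) = 161.59 K.
T₂ = [1361×0.38/(4×5.67×10⁻⁸×7.52²)]^(1/4) = 79.69 K.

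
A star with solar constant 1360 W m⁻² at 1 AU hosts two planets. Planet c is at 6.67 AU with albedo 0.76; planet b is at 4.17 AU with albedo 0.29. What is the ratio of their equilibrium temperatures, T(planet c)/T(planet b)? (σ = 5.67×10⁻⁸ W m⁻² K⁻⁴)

T_eq = [S₀(1−A)/(4σd²)]^(1/4), so T ∝ (1−A)^(1/4) / √d.
T₁ = [1360×0.24/(4×5.67×10⁻⁸×6.67²)]^(1/4) = 75.42 K.
T₂ = [1360×0.71/(4×5.67×10⁻⁸×4.17²)]^(1/4) = 125.09 K.

T₁/T₂ ≈ 0.603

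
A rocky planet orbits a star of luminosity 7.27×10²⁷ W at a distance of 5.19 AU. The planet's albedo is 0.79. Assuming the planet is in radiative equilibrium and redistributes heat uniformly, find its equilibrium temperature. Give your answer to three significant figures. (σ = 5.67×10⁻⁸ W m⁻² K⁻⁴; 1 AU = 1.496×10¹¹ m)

d = 5.19 AU = 7.76×10¹¹ m.
Flux: S = L/(4πd²) = 7.27×10²⁷/(4π×(7.76×10¹¹)²) = 960 W m⁻².
Energy balance: absorbed = emitted ⇒ πR²·S(1−A) = 4πR²·σT_eq⁴, so T_eq⁴ = S(1−A)/(4σ).
T_eq = [960 × 0.21 / (4 × 5.67×10⁻⁸)]^(1/4) = (8.89×10⁸)^(1/4) = 173 K.

T_eq ≈ 173 K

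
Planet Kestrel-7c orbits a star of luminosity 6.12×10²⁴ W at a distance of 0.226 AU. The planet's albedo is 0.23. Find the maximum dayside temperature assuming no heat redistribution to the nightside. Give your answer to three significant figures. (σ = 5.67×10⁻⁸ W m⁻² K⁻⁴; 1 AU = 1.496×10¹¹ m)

d = 0.226 AU = 3.38×10¹⁰ m.
Flux: S = L/(4πd²) = 6.12×10²⁴/(4π×(3.38×10¹⁰)²) = 426 W m⁻².
With no redistribution each surface element balances locally: S(1−A) = σT⁴.
T = [426 × 0.77 / 5.67×10⁻⁸]^(1/4) = (5.79×10⁹)^(1/4) = 276 K.

T_ss ≈ 276 K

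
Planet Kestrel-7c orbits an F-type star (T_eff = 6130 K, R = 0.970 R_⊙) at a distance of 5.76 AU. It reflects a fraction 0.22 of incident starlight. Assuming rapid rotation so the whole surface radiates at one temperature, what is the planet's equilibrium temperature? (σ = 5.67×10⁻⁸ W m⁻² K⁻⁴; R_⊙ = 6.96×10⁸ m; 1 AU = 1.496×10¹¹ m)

T_eq ≈ 114 K

R_⋆ = 0.970 × 6.96×10⁸ = 6.75×10⁸ m.
d = 5.76 AU = 8.62×10¹¹ m.
L = 4πR_⋆²σT_⋆⁴ = 4π(6.75×10⁸)² × 5.67×10⁻⁸ × (6130)⁴ = 4.59×10²⁶ W.
S = L/(4πd²) = 49.1 W m⁻².
Energy balance: absorbed = emitted ⇒ πR²·S(1−A) = 4πR²·σT_eq⁴, so T_eq⁴ = S(1−A)/(4σ).
T_eq = [49.1 × 0.78 / (4 × 5.67×10⁻⁸)]^(1/4) = (1.69×10⁸)^(1/4) = 114 K.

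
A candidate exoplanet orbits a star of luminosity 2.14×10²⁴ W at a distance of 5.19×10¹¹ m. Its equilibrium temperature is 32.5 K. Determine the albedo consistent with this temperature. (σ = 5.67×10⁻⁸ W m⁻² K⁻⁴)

A ≈ 0.60

Flux: S = L/(4πd²) = 2.14×10²⁴/(4π×(5.19×10¹¹)²) = 0.632 W m⁻².
From T_eq⁴ = S(1−A)/(4σ): 1−A = 4σT_eq⁴/S.
1−A = 4 × 5.67×10⁻⁸ × (32.5)⁴ / 0.632 = 0.400.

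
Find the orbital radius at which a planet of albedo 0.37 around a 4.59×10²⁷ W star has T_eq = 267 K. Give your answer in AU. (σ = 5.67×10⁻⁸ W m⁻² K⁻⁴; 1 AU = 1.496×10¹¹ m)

d ≈ 2.99 AU

From T_eq⁴ = L(1−A)/(16πσd²): d = √[L(1−A)/(16πσT_eq⁴)].
d = √[4.59×10²⁷ × 0.63 / (16π × 5.67×10⁻⁸ × (267)⁴)] = 4.47×10¹¹ m = 2.99 AU.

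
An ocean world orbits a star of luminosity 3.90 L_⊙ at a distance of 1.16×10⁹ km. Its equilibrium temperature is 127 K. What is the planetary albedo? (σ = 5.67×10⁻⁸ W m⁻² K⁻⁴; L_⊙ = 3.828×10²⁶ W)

A ≈ 0.33

d = 1.16×10⁹ km = 1.16×10¹² m.
L = 3.90 × 3.828×10²⁶ = 1.49×10²⁷ W.
Flux: S = L/(4πd²) = 1.49×10²⁷/(4π×(1.16×10¹²)²) = 88.3 W m⁻².
From T_eq⁴ = S(1−A)/(4σ): 1−A = 4σT_eq⁴/S.
1−A = 4 × 5.67×10⁻⁸ × (127)⁴ / 88.3 = 0.668.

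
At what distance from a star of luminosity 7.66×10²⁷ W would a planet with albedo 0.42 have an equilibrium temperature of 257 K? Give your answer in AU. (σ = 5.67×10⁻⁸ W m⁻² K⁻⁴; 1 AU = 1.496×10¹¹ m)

d ≈ 4.00 AU

From T_eq⁴ = L(1−A)/(16πσd²): d = √[L(1−A)/(16πσT_eq⁴)].
d = √[7.66×10²⁷ × 0.58 / (16π × 5.67×10⁻⁸ × (257)⁴)] = 5.98×10¹¹ m = 4.00 AU.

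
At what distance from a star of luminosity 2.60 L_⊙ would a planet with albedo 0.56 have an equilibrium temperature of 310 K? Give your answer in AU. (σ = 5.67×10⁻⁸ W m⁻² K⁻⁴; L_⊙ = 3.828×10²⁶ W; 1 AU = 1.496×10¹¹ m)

L = 2.60 × 3.828×10²⁶ = 9.95×10²⁶ W.
From T_eq⁴ = L(1−A)/(16πσd²): d = √[L(1−A)/(16πσT_eq⁴)].
d = √[9.95×10²⁶ × 0.44 / (16π × 5.67×10⁻⁸ × (310)⁴)] = 1.29×10¹¹ m = 0.862 AU.

d ≈ 0.862 AU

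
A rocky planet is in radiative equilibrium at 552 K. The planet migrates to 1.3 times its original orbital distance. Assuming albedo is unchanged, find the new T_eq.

T_eq ∝ L^(1/4) · d^(−1/2).
T′ = 552 / 1.3^(1/2) = 484 K.

T_eq ≈ 484 K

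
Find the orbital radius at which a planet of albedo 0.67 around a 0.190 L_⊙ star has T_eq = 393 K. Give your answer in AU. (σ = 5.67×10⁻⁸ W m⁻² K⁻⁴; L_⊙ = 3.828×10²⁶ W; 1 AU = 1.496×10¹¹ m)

d ≈ 0.126 AU

L = 0.190 × 3.828×10²⁶ = 7.27×10²⁵ W.
From T_eq⁴ = L(1−A)/(16πσd²): d = √[L(1−A)/(16πσT_eq⁴)].
d = √[7.27×10²⁵ × 0.33 / (16π × 5.67×10⁻⁸ × (393)⁴)] = 1.88×10¹⁰ m = 0.126 AU.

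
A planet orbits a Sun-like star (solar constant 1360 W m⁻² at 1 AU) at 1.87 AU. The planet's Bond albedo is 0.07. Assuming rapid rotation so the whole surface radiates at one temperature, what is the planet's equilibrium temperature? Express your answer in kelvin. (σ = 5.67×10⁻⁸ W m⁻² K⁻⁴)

T_eq ≈ 200 K

Flux at 1.87 AU: S = 1360/1.87² = 389 W m⁻².
Energy balance: absorbed = emitted ⇒ πR²·S(1−A) = 4πR²·σT_eq⁴, so T_eq⁴ = S(1−A)/(4σ).
T_eq = [389 × 0.93 / (4 × 5.67×10⁻⁸)]^(1/4) = (1.59×10⁹)^(1/4) = 200 K.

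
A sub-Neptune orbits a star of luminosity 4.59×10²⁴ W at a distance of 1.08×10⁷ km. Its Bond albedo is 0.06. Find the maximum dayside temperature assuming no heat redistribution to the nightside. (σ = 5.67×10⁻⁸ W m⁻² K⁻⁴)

T_ss ≈ 477 K

d = 1.08×10⁷ km = 1.08×10¹⁰ m.
Flux: S = L/(4πd²) = 4.59×10²⁴/(4π×(1.08×10¹⁰)²) = 3130 W m⁻².
With no redistribution each surface element balances locally: S(1−A) = σT⁴.
T = [3130 × 0.94 / 5.67×10⁻⁸]^(1/4) = (5.19×10¹⁰)^(1/4) = 477 K.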